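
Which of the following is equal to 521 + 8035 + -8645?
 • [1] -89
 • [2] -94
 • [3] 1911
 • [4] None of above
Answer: 1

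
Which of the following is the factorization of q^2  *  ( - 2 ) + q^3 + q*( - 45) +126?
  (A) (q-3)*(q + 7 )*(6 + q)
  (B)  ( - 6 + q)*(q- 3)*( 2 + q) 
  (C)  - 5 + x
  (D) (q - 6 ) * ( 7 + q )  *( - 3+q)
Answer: D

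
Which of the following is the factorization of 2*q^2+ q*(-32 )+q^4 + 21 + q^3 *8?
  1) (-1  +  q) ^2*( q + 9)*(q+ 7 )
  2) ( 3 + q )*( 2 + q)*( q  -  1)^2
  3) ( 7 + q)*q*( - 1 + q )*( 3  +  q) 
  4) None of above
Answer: 4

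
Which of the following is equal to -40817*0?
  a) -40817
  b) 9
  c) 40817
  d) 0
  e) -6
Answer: d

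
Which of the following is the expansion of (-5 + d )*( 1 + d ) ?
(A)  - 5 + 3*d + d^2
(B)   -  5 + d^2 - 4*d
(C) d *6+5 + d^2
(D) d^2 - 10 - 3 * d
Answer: B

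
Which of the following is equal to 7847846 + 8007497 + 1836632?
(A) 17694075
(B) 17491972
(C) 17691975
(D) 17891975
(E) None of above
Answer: C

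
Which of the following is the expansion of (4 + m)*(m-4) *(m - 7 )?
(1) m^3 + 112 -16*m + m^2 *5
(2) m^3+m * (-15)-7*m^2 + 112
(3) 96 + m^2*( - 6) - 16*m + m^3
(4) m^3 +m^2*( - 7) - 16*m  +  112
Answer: 4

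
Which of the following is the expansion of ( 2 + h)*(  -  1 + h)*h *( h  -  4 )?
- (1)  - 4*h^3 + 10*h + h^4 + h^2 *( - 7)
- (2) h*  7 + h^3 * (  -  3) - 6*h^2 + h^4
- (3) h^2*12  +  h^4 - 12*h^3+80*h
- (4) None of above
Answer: 4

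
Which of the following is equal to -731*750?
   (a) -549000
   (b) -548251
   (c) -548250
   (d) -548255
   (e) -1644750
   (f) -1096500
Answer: c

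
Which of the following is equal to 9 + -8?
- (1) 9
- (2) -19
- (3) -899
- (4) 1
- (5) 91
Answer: 4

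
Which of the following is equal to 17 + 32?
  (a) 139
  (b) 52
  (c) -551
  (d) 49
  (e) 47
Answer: d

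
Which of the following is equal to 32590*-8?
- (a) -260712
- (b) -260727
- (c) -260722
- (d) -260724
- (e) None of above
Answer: e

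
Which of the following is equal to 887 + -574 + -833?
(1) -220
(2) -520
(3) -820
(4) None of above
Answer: 2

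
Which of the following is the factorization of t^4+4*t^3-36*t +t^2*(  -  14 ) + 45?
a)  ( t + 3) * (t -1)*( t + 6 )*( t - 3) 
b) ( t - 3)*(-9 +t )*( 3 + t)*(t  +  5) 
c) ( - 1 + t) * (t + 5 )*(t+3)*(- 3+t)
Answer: c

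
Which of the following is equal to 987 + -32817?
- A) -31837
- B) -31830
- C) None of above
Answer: B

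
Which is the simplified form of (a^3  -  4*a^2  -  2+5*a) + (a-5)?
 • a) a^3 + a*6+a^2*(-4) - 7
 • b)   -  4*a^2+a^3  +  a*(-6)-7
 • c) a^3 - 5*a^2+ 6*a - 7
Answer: a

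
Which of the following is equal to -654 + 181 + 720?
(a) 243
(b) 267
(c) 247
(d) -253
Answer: c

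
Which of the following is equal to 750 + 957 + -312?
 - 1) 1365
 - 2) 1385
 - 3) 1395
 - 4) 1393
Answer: 3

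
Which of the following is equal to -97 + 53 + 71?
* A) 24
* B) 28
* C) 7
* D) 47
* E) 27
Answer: E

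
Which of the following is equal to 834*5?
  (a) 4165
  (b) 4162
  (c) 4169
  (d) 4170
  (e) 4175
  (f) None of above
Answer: d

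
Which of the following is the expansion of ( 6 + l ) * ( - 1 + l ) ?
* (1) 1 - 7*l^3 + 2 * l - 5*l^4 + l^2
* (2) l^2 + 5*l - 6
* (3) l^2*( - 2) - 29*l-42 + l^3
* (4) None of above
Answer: 2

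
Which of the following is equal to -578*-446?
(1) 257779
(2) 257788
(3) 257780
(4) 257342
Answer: 2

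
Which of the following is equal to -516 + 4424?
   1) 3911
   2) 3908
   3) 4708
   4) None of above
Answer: 2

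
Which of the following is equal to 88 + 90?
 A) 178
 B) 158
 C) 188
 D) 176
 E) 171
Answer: A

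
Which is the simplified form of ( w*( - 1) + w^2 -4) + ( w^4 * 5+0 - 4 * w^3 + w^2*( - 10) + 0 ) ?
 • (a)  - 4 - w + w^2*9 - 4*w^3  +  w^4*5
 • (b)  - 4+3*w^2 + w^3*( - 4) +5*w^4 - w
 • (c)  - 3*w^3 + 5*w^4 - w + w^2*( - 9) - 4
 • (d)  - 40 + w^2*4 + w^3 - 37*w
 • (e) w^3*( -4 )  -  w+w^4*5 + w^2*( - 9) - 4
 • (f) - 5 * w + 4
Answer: e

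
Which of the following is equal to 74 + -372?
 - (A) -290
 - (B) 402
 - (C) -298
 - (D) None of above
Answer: C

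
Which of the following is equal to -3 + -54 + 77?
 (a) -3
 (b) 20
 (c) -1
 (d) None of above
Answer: b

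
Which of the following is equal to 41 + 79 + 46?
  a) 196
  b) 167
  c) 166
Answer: c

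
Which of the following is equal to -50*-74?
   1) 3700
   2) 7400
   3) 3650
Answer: 1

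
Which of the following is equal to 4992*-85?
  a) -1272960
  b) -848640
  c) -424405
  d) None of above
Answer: d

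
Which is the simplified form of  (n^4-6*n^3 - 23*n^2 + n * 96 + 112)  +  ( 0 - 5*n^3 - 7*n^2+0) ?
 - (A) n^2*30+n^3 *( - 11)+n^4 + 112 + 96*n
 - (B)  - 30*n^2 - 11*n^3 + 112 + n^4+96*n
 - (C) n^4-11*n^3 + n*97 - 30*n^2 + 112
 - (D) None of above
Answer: B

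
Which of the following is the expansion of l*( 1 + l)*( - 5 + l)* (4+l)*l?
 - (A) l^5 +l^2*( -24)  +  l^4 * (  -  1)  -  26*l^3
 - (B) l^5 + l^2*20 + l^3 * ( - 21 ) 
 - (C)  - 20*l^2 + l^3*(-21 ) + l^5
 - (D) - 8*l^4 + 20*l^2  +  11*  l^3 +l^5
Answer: C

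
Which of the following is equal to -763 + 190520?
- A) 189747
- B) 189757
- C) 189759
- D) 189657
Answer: B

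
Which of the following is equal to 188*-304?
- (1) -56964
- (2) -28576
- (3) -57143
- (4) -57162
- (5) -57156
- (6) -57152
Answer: 6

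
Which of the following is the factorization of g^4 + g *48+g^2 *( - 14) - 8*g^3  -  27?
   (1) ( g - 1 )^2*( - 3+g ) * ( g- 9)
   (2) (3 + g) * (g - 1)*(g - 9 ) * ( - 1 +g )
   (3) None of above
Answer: 2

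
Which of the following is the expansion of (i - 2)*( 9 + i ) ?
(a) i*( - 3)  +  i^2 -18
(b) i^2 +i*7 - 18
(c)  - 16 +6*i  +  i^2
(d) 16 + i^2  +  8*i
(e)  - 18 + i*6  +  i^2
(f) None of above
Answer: b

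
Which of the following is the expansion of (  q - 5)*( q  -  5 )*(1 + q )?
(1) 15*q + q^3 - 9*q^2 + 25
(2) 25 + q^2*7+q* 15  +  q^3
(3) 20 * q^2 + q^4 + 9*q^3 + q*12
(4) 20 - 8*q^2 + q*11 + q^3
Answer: 1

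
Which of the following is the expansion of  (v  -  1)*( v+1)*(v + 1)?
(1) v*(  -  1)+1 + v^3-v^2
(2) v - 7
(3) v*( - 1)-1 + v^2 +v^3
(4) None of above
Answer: 3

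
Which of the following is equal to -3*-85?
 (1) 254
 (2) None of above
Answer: 2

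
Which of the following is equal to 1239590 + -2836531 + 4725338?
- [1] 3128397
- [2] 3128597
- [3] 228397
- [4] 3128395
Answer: 1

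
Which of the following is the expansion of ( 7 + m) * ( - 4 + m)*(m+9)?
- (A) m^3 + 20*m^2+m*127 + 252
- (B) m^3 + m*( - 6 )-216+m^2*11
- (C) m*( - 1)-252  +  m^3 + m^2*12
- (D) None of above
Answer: C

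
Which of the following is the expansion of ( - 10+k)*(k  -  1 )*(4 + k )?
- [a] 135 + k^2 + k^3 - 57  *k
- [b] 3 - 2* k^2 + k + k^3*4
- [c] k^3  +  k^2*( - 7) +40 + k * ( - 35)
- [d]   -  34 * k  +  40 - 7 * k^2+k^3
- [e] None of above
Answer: d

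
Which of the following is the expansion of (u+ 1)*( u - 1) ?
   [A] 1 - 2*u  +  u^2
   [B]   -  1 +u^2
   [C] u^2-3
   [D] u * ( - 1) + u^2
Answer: B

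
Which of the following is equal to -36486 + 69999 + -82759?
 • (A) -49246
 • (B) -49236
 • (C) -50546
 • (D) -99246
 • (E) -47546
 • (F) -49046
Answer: A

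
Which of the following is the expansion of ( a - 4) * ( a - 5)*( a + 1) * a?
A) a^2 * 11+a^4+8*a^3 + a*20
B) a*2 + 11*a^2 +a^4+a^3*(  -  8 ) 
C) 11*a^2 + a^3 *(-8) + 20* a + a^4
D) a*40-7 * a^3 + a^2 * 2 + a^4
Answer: C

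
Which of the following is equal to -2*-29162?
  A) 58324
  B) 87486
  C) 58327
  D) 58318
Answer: A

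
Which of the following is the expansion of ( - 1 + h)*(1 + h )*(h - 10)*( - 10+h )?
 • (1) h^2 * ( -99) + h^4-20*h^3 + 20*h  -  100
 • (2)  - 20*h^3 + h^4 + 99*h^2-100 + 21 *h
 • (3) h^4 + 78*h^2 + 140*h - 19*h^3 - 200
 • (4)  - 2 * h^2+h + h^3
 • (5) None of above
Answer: 5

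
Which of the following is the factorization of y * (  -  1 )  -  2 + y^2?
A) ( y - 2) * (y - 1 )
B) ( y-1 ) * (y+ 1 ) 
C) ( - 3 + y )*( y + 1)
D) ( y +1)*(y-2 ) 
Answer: D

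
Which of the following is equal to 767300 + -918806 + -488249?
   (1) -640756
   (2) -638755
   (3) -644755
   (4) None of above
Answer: 4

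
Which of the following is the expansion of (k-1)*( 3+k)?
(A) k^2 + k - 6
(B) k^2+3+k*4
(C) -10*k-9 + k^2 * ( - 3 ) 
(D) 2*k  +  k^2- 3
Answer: D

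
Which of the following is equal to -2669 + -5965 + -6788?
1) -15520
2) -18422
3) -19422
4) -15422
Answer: 4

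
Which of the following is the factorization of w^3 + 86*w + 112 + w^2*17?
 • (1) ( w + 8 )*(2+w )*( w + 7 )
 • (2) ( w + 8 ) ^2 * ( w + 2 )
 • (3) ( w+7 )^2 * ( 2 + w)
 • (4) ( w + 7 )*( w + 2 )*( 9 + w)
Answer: 1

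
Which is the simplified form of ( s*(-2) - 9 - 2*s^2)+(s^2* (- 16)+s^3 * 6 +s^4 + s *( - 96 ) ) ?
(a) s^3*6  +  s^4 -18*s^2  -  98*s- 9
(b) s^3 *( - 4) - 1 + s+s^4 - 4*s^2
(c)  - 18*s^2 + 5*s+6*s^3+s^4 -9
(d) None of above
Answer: a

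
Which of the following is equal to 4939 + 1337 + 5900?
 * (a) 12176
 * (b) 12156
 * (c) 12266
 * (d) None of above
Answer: a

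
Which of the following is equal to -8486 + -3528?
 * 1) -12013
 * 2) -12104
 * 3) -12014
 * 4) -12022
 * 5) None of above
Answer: 3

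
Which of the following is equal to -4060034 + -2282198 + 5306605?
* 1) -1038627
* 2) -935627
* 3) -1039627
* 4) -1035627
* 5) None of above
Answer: 4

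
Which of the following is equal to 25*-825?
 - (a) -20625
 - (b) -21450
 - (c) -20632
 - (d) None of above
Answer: a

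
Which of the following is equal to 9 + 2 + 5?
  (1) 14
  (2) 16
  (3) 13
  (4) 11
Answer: 2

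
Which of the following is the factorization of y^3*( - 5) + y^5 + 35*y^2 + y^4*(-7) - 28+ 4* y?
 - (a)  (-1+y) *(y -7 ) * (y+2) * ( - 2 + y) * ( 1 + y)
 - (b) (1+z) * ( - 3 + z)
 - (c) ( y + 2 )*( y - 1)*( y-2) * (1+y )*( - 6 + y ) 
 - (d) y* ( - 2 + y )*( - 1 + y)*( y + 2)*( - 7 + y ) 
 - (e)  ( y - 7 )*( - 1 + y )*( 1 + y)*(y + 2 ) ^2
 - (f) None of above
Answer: a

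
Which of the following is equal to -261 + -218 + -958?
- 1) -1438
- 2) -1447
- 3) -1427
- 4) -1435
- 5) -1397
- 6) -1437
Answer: 6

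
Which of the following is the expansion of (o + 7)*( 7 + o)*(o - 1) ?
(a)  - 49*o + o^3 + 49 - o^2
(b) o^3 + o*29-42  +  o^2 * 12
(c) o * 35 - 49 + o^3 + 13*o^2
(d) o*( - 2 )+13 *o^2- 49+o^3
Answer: c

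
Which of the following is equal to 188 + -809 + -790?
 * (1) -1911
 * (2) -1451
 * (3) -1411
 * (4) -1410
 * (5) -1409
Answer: 3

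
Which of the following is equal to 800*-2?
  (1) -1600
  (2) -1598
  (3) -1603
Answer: 1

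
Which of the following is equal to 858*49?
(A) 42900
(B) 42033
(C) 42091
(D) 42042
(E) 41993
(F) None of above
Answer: D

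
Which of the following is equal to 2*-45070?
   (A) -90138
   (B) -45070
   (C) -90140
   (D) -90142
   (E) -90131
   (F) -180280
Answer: C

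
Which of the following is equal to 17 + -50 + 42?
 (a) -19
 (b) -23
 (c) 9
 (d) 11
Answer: c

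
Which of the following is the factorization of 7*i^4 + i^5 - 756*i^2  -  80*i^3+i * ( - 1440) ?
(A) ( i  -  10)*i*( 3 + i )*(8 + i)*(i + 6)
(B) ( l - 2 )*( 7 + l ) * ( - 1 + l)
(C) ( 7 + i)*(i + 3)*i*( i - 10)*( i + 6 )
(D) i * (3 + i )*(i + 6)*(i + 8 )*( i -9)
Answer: A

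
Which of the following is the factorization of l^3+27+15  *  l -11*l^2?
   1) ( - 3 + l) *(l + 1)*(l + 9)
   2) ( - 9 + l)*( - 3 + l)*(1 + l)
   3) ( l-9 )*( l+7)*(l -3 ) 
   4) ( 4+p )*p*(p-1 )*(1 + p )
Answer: 2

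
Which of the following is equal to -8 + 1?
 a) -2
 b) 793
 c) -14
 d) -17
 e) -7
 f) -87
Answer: e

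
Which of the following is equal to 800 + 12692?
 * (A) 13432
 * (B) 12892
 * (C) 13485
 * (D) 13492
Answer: D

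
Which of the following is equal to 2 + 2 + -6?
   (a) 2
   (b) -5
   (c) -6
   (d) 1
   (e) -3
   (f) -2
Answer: f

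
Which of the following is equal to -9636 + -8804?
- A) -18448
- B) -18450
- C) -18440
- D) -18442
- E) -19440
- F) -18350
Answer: C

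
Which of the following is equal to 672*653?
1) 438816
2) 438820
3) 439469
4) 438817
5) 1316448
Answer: 1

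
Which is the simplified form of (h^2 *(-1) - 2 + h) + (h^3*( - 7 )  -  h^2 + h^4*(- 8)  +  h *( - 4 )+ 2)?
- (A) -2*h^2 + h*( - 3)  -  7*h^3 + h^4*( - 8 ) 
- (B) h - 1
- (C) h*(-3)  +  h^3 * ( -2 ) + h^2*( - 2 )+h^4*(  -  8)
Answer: A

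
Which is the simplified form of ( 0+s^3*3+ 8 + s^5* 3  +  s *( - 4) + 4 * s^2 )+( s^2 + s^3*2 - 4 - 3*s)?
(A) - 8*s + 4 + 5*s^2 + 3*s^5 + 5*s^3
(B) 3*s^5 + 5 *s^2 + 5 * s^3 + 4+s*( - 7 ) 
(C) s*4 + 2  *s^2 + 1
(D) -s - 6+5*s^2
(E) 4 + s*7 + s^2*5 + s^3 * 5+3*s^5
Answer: B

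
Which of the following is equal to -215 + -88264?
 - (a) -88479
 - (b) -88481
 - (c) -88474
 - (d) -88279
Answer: a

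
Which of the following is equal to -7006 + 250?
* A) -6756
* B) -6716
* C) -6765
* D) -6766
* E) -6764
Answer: A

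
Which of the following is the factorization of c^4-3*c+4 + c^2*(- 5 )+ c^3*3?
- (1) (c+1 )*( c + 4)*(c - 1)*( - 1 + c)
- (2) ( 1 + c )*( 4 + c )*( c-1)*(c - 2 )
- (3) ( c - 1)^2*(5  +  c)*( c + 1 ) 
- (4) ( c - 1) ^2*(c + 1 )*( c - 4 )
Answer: 1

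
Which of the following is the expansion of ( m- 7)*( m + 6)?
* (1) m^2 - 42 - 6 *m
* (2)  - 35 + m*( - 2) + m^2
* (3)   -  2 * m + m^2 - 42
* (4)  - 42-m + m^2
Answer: 4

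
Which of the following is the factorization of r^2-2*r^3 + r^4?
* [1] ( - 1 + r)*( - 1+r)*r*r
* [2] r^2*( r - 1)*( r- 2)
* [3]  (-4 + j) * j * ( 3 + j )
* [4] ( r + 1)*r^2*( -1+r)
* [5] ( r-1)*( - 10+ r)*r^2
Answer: 1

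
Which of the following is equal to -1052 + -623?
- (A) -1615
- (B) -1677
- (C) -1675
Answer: C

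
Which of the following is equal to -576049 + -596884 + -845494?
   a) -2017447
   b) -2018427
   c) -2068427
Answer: b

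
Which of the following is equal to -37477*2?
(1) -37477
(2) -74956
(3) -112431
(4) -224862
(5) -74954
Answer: 5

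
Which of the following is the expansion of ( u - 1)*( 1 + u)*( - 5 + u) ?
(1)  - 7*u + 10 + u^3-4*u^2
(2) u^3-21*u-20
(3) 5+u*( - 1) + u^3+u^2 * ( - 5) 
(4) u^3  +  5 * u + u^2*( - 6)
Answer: 3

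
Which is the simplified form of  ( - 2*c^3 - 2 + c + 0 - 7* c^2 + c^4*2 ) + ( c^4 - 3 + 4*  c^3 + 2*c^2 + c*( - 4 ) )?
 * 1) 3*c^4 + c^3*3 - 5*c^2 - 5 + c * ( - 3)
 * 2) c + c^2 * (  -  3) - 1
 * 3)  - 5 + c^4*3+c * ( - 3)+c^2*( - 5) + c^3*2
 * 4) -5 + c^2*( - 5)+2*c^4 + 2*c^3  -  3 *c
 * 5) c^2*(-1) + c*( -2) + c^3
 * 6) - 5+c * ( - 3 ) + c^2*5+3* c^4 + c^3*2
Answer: 3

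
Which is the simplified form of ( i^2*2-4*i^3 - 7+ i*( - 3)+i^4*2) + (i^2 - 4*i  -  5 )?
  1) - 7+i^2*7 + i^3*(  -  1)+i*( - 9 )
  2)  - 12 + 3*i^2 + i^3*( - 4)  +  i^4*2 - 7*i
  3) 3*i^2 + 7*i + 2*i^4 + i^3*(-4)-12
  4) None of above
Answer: 2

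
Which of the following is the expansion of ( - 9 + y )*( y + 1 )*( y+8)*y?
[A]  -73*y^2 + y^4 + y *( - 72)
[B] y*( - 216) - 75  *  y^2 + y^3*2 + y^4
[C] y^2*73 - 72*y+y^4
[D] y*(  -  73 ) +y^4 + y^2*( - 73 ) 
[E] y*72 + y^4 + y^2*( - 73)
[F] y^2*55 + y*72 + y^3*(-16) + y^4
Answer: A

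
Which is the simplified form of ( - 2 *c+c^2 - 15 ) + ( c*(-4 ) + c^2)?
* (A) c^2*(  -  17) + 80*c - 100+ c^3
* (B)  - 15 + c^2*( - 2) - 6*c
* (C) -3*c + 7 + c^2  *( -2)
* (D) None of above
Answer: D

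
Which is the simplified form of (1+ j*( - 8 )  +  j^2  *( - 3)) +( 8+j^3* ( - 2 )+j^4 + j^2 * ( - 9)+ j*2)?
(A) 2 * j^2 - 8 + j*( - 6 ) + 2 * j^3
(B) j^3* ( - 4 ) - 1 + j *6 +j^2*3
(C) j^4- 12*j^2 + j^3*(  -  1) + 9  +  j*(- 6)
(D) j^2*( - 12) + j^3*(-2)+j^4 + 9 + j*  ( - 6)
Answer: D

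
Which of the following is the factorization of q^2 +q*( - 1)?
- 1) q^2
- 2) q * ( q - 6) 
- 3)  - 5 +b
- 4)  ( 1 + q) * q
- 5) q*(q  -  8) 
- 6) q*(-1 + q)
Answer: 6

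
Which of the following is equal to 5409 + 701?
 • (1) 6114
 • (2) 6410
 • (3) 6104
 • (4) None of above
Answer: 4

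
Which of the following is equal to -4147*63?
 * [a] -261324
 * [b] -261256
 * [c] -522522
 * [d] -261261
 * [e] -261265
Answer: d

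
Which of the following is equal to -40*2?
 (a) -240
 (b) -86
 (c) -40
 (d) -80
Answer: d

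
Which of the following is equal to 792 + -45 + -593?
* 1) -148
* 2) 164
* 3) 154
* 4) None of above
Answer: 3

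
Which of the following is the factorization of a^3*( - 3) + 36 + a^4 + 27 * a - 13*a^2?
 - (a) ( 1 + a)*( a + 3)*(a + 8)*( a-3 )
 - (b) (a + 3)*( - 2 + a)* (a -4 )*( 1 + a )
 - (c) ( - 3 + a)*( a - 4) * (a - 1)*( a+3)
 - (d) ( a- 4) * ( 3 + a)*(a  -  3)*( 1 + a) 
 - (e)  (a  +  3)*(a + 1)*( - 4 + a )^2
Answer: d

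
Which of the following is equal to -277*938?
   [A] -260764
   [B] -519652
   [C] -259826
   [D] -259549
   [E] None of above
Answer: C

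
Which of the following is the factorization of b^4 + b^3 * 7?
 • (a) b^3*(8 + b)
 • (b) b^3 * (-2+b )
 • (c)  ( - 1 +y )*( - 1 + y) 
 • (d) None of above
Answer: d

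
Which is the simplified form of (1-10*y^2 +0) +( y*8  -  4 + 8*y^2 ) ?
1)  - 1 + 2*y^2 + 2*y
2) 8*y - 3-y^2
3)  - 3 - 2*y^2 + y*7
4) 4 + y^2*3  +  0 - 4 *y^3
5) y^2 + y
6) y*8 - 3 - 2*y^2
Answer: 6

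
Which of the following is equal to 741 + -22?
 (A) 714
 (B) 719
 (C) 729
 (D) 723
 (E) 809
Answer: B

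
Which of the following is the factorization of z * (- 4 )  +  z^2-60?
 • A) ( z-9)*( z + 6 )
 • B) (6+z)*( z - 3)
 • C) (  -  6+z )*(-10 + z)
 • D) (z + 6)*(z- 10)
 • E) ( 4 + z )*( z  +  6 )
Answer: D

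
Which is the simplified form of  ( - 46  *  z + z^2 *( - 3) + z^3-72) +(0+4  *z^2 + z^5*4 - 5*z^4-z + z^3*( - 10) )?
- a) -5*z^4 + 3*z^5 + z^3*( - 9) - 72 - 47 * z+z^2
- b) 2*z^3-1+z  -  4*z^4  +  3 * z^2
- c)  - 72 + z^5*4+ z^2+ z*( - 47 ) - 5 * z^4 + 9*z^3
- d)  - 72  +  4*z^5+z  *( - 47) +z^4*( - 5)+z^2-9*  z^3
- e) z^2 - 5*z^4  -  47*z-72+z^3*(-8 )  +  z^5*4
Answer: d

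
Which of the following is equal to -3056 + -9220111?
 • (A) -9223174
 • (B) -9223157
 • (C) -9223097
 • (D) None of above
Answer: D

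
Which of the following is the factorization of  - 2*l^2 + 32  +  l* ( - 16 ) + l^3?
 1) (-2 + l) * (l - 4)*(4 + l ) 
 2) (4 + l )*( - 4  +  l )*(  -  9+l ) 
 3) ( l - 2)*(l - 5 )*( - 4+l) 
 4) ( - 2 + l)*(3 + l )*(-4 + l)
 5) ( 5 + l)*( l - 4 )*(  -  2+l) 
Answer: 1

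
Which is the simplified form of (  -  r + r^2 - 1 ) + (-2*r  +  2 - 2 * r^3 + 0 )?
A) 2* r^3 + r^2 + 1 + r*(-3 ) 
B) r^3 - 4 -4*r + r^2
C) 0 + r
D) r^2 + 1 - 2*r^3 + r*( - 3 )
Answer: D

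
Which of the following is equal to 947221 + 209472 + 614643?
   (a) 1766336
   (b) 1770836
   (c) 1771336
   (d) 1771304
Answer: c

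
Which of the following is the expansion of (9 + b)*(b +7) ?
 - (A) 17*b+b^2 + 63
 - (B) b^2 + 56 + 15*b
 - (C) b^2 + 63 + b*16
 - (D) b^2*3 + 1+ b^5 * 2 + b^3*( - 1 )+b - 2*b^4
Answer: C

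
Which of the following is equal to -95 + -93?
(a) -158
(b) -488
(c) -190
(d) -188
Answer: d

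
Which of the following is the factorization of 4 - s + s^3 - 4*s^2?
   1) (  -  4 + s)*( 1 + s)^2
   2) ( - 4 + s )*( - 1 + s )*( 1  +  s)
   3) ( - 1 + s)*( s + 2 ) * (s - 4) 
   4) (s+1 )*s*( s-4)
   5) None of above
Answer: 2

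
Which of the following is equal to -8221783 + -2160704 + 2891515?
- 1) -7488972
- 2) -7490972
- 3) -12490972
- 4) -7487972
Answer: 2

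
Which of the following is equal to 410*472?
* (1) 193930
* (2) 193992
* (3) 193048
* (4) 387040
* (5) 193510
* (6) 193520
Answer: 6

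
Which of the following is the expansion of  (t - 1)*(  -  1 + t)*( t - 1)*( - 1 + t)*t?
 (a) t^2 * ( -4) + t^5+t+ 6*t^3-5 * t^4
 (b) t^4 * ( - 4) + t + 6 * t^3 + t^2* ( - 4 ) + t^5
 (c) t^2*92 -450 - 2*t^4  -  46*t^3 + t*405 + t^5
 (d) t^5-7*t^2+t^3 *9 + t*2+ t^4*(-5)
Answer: b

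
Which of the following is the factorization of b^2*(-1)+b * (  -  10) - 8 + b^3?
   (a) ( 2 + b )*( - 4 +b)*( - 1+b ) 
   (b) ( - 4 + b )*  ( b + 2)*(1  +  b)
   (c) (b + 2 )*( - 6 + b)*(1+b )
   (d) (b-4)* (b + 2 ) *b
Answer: b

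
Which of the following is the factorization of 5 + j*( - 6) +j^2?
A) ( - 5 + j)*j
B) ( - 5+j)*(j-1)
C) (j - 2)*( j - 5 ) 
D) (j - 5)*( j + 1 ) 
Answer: B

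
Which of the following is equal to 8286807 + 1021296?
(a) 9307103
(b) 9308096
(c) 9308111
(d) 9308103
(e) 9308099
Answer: d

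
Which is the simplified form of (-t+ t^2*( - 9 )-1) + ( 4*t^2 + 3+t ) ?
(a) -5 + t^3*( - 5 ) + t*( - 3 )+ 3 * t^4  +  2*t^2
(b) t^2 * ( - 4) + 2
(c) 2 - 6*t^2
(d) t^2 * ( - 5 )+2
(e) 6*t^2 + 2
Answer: d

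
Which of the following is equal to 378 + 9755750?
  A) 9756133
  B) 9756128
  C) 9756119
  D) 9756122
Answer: B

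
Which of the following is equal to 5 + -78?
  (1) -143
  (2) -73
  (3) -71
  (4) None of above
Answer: 2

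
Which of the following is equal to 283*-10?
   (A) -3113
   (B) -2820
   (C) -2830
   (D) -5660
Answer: C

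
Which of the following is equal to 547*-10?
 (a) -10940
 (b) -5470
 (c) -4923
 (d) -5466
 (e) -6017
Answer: b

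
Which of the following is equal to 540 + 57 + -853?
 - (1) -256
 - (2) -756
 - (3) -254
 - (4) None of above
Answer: 1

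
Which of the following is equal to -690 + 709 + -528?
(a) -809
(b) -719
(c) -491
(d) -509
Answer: d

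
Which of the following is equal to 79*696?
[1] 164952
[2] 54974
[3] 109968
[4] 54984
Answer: 4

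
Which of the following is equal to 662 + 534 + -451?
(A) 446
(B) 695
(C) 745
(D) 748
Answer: C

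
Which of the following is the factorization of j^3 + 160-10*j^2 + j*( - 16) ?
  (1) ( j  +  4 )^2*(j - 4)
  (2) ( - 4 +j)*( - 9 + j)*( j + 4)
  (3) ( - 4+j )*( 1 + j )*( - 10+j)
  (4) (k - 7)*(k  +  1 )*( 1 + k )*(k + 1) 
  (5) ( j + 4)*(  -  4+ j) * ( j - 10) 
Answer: 5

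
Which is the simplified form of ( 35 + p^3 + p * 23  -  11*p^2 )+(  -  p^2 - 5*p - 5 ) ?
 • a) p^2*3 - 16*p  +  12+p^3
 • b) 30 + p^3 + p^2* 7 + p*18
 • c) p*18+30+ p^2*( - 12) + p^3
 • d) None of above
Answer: c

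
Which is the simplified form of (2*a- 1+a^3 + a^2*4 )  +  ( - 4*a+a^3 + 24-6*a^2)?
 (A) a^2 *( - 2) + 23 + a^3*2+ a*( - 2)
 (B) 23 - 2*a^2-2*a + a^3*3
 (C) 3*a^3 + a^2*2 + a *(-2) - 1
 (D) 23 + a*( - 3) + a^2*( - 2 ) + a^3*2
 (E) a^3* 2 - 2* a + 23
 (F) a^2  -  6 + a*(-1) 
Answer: A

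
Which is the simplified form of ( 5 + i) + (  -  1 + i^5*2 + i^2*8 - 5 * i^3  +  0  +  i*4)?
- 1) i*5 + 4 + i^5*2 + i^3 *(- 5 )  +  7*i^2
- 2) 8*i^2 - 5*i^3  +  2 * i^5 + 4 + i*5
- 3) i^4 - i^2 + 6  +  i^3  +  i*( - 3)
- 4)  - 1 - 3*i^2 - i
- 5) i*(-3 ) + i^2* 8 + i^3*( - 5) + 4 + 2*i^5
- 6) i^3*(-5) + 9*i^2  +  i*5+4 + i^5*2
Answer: 2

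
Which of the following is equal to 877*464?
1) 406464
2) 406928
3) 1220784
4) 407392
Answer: 2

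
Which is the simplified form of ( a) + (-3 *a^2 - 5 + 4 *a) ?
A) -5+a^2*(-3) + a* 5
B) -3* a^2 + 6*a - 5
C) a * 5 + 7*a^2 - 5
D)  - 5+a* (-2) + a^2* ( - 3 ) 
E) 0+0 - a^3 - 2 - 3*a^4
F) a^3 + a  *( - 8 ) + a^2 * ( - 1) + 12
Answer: A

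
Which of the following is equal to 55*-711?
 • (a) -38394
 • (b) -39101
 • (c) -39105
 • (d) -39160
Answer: c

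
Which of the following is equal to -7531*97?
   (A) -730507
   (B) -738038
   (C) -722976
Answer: A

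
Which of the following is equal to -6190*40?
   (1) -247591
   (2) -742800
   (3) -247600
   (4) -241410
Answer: 3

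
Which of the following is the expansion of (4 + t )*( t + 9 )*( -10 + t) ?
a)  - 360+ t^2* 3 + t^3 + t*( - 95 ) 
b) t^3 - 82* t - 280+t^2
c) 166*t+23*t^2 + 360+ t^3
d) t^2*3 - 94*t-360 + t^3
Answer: d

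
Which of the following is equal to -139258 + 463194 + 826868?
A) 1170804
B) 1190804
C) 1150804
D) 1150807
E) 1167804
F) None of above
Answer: C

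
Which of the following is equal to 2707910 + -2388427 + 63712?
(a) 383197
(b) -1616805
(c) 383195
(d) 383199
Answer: c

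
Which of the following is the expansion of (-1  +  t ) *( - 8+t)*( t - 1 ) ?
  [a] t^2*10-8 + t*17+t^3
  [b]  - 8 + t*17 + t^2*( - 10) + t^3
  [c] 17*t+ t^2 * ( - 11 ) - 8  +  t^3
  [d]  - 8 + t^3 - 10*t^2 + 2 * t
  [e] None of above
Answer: b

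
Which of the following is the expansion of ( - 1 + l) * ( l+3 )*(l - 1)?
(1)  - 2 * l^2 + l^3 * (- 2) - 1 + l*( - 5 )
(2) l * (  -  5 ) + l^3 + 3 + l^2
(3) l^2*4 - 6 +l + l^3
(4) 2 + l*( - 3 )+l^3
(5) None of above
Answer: 2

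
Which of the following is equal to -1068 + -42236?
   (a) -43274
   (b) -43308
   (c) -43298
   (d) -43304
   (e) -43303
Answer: d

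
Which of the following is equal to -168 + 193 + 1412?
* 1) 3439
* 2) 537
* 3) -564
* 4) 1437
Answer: 4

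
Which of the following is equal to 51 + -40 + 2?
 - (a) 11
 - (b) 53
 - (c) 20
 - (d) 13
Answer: d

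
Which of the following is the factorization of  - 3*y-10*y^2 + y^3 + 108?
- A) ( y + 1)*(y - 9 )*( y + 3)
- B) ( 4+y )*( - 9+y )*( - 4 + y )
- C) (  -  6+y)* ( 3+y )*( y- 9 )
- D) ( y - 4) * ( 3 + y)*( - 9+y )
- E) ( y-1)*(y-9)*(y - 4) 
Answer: D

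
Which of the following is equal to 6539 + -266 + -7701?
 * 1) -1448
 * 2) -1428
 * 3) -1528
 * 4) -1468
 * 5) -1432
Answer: 2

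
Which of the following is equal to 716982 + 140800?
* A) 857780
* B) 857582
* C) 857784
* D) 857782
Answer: D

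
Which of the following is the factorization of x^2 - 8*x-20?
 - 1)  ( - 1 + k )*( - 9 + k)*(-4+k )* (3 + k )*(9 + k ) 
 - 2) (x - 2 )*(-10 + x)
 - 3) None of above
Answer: 3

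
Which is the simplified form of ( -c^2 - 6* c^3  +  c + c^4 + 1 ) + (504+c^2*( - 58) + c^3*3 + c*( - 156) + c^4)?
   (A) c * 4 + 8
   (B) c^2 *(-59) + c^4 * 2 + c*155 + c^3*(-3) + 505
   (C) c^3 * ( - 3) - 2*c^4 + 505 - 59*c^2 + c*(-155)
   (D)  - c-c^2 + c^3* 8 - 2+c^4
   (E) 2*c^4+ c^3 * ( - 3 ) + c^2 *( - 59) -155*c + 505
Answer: E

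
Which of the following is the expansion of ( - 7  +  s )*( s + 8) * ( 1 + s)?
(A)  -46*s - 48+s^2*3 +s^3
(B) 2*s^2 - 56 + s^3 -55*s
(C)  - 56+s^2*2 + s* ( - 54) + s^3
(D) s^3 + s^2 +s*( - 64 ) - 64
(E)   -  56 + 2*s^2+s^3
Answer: B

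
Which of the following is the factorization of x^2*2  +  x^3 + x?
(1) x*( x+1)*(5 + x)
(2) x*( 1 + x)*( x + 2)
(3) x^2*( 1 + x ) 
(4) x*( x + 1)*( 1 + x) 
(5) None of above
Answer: 4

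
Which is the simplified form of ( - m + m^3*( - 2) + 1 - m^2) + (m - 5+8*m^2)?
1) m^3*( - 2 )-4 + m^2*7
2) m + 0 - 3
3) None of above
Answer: 1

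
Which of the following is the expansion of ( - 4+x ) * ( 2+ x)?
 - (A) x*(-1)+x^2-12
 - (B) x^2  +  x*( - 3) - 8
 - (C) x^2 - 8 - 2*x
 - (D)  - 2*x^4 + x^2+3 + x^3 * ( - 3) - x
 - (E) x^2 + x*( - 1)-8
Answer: C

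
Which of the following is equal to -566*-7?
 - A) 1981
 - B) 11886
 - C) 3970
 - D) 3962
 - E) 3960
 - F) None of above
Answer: D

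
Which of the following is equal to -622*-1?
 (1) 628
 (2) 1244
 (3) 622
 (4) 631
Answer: 3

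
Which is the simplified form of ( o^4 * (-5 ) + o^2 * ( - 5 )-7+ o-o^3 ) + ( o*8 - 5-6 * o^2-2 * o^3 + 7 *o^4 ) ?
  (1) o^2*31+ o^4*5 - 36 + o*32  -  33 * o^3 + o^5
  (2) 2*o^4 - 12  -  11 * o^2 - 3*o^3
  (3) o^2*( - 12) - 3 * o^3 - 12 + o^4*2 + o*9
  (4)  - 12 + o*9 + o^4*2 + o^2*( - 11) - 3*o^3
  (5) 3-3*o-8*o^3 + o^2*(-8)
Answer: 4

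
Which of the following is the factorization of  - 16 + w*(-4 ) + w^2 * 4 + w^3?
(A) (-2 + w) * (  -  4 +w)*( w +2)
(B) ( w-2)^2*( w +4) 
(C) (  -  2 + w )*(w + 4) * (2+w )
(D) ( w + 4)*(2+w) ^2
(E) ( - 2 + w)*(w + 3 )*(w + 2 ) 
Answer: C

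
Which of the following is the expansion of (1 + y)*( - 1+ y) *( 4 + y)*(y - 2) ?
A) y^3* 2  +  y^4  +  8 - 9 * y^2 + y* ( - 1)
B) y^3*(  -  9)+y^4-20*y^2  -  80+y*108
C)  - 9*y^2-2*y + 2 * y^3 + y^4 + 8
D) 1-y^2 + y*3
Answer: C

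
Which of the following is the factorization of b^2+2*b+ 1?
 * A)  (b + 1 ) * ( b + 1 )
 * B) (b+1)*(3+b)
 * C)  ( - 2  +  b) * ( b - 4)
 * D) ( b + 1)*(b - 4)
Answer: A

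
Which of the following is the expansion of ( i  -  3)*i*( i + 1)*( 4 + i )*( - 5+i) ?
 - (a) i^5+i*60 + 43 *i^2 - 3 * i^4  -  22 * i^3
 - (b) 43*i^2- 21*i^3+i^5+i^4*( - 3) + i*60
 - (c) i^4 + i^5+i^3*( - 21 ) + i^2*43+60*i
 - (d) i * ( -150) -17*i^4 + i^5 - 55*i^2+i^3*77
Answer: b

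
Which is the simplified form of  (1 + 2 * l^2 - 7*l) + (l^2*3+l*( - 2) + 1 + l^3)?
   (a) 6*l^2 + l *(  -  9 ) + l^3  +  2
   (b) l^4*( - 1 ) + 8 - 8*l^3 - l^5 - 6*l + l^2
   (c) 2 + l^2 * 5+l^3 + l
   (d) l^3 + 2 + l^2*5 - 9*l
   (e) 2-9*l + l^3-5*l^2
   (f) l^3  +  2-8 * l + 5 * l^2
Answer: d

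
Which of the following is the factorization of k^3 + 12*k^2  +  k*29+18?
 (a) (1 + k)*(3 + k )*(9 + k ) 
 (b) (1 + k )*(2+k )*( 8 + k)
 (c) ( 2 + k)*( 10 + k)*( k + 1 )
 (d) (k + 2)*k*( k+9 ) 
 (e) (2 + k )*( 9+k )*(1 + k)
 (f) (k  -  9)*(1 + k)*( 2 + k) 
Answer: e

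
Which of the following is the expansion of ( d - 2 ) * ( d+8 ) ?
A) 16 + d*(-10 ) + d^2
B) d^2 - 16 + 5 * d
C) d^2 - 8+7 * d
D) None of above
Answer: D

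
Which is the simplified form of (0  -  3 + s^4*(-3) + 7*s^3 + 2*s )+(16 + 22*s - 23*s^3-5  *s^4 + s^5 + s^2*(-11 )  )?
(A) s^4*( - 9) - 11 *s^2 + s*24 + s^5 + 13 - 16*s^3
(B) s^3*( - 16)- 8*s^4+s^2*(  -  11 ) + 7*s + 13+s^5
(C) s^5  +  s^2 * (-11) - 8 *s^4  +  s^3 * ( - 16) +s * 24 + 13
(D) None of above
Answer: C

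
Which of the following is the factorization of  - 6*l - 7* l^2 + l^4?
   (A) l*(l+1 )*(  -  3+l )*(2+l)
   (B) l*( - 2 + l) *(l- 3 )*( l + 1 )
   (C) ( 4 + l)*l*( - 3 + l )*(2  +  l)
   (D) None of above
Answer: A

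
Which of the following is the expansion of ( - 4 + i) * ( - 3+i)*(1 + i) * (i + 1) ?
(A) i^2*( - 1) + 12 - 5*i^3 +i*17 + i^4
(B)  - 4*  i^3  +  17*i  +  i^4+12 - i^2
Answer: A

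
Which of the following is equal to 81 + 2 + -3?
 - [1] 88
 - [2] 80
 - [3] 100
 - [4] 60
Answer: 2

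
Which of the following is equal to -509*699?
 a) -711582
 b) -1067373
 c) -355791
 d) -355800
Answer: c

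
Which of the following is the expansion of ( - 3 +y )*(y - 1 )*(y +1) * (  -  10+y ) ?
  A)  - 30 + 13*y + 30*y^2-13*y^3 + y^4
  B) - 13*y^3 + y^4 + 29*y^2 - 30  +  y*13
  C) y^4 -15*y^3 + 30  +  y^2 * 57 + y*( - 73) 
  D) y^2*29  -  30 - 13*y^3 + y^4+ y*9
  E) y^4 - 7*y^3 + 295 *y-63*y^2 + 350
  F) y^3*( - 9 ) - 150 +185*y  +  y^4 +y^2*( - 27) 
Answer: B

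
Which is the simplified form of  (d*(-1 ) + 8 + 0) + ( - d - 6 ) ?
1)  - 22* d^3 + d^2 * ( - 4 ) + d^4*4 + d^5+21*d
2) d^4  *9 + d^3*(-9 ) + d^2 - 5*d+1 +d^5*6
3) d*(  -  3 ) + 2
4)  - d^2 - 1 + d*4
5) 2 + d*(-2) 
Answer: 5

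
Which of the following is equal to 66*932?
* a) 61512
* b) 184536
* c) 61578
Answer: a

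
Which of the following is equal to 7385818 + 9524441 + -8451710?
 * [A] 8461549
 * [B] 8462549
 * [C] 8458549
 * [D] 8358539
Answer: C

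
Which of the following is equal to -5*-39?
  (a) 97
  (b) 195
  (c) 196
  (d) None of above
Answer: b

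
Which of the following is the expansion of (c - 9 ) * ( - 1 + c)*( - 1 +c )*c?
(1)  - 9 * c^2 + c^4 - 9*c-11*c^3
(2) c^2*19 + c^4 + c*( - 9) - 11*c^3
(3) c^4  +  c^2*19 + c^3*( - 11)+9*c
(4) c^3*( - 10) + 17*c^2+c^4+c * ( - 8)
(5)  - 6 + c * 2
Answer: 2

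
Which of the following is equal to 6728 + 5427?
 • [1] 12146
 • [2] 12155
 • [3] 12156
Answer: 2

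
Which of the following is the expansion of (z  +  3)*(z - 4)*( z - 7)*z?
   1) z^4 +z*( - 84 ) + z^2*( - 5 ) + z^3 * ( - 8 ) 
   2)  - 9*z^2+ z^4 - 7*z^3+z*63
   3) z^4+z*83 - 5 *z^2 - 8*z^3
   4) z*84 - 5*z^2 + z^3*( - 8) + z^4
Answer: 4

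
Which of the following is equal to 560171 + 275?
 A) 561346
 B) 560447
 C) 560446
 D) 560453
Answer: C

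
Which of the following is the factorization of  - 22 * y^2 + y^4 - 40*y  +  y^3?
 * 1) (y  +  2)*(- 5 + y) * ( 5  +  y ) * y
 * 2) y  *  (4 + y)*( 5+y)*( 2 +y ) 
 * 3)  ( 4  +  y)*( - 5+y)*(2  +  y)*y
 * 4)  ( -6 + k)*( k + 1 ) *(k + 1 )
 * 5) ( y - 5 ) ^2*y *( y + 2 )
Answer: 3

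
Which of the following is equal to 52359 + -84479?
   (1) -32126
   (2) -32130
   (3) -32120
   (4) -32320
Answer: 3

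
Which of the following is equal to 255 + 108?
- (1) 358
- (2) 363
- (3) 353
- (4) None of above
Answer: 2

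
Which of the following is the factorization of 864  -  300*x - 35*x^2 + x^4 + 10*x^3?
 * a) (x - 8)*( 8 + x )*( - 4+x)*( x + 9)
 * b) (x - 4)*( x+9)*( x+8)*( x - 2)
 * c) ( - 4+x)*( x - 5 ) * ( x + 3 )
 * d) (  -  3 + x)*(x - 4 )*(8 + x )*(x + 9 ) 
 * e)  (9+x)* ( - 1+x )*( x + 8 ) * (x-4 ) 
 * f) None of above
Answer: d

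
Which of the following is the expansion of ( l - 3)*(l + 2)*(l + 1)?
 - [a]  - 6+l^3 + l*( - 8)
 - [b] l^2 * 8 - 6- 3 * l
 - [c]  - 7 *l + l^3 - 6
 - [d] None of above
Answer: c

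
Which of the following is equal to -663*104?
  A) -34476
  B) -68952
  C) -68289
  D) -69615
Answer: B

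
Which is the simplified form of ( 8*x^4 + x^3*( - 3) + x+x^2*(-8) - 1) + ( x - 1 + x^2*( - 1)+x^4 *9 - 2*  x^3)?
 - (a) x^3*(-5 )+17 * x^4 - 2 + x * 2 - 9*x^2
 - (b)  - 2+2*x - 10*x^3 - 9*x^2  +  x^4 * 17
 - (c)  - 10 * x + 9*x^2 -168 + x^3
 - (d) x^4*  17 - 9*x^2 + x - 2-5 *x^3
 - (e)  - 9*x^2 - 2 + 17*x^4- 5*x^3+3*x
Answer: a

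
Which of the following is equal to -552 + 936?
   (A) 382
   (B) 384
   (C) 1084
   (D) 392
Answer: B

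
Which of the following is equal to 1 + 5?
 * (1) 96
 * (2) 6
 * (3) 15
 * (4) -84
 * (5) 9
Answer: 2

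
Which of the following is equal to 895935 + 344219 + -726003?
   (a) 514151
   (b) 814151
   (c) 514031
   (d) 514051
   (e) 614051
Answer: a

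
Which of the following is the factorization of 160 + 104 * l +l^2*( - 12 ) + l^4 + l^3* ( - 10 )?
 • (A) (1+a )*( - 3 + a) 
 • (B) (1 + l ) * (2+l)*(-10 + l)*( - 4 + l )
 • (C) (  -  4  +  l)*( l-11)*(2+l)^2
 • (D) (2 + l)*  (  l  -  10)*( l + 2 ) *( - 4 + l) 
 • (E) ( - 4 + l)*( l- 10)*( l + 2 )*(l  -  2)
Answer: D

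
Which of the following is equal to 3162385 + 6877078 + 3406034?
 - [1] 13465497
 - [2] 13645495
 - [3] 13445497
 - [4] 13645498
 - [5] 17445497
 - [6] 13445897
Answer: 3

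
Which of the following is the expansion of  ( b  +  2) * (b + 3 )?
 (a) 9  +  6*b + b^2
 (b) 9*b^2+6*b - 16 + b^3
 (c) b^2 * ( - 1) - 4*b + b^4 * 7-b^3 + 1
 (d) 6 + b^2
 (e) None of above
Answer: e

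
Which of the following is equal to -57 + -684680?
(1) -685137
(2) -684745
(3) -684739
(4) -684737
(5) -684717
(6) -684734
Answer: 4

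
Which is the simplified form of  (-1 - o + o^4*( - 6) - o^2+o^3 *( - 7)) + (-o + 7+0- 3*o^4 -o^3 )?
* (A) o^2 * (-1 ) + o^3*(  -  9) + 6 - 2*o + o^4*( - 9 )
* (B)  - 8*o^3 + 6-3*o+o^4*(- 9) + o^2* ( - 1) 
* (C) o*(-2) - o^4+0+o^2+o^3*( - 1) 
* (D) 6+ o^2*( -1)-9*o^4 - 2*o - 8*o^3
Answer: D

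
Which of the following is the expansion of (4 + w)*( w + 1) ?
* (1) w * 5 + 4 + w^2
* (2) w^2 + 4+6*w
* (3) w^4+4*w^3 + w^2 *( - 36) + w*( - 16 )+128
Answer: 1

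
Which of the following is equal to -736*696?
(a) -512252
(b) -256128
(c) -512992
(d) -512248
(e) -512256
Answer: e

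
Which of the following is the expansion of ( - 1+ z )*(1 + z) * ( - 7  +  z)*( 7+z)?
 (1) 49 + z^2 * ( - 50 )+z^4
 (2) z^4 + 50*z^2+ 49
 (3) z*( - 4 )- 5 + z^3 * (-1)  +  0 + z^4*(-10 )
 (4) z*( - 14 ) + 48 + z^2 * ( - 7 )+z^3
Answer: 1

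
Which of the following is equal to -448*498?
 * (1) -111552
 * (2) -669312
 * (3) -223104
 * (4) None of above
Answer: 3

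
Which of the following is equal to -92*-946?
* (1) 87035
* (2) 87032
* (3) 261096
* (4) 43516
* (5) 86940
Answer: 2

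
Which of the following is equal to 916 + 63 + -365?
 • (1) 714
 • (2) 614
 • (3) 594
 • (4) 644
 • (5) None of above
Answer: 2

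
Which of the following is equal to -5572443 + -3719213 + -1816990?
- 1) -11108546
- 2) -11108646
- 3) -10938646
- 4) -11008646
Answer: 2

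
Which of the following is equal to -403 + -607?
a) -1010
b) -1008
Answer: a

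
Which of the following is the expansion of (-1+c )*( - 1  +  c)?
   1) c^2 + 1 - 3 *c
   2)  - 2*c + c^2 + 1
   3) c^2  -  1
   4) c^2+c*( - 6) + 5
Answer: 2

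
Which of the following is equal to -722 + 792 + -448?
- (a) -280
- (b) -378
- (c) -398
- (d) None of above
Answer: b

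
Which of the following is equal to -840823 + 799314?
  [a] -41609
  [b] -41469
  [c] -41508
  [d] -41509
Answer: d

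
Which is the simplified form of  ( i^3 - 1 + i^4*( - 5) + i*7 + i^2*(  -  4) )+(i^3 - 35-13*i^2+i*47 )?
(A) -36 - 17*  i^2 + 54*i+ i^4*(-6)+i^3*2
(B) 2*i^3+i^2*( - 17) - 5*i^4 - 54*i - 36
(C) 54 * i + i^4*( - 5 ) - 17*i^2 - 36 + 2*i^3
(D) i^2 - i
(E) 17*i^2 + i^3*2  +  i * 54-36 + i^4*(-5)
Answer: C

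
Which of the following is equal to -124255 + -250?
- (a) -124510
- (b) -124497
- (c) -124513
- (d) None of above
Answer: d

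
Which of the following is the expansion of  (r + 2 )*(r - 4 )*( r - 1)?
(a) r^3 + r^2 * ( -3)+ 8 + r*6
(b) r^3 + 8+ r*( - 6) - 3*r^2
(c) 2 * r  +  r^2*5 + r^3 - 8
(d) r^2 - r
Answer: b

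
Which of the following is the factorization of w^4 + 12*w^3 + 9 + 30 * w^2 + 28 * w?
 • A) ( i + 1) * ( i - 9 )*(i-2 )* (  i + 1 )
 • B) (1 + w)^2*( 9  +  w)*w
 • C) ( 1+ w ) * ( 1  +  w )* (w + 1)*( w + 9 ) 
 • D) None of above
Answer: C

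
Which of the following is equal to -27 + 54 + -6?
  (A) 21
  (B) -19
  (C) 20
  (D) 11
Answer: A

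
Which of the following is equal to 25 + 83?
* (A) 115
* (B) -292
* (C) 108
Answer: C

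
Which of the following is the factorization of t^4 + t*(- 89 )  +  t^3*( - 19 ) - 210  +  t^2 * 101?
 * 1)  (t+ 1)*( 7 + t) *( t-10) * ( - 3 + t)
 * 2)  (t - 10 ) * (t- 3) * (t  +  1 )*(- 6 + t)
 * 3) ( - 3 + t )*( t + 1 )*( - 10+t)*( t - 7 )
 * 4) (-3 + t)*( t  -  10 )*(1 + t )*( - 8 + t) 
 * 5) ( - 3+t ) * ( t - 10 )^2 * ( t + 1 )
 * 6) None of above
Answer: 3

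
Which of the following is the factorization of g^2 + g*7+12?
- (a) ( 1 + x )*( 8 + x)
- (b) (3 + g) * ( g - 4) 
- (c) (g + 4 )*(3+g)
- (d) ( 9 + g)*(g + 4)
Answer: c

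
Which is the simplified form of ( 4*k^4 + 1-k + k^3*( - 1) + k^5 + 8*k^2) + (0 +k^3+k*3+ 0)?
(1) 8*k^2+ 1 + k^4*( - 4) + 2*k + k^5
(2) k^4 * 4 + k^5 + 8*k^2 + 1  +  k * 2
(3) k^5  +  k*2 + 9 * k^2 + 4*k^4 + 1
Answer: 2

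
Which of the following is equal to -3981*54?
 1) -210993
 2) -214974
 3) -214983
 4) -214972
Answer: 2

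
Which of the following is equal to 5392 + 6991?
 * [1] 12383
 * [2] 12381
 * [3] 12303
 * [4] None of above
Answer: 1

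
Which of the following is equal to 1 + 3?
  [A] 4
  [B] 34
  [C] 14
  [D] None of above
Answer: A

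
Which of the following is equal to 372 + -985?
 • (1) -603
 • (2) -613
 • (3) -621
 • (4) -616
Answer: 2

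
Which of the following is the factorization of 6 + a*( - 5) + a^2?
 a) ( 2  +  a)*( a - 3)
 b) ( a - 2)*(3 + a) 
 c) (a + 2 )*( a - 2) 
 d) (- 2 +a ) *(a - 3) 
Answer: d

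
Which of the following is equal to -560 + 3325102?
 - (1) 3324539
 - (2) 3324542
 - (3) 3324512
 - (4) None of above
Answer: 2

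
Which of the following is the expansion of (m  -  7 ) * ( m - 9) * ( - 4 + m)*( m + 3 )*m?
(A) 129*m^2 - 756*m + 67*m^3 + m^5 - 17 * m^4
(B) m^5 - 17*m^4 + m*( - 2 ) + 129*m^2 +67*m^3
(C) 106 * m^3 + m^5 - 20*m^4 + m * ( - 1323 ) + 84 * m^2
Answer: A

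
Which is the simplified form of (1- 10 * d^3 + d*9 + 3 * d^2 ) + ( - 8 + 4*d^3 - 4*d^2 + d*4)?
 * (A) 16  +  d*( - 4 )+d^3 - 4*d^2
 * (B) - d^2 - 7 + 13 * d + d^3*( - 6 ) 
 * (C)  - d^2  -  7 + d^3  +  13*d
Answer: B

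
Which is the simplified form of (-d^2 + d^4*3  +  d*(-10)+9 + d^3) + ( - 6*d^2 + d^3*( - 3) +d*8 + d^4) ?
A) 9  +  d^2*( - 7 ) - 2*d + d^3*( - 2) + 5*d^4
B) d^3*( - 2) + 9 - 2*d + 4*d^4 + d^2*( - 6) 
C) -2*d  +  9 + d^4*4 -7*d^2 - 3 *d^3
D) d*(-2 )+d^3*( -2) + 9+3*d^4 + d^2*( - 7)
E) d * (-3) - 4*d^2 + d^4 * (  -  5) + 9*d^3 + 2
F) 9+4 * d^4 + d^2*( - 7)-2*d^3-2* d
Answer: F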